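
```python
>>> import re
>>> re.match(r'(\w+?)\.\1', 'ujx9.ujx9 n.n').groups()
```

('ujx9',)

The match spans [0:9] → 'ujx9.ujx9'.
Captured: group 1 = 'ujx9'.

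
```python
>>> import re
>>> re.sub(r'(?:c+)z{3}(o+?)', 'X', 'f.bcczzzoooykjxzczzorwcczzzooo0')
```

'f.bXooykjxzczzorwXoo0'

Each match is replaced by 'X'.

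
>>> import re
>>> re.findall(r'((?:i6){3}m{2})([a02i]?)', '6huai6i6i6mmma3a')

Multiple groups make `findall` return tuples — one 2-tuple for the one match.

[('i6i6i6mm', '')]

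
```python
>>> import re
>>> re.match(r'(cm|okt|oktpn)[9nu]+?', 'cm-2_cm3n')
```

`re.match` won't scan ahead — the pattern has to work from the very first character.
Here the string doesn't start with a match, so the call returns None.

None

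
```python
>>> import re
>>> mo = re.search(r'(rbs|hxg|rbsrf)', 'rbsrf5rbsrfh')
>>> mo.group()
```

The regex engine tests alternatives in the order written; an earlier branch that matches wins even if a later one would match more.
Unlike `match`, `search` isn't anchored — it looks for the pattern anywhere in the string.
The match spans [0:3] → 'rbs'.
Captured: group 1 = 'rbs'.

'rbs'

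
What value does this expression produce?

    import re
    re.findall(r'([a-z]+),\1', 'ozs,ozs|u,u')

['ozs', 'u']

A backreference is literal: `\1` must see the identical characters the first group matched.
Matches: at [0:7] match 'ozs,ozs', group 1 = 'ozs'; at [8:11] match 'u,u', group 1 = 'u'.
With a single group, `findall` returns only what that group captured — 2 items.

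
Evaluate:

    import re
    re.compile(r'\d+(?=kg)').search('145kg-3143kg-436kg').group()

'145'

The lookaround is zero-width — it requires the adjacent text to match without consuming it, so the asserted text isn't part of the match.
The match spans [0:3] → '145'.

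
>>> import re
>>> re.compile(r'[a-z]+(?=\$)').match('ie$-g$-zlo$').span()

The positive lookaround only admits positions where the adjacent text matches; those characters stay outside the span.
With `match`, the pattern is implicitly anchored at the beginning.
The match spans [0:2] → 'ie'.

(0, 2)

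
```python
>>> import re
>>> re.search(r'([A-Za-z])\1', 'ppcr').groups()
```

A backreference is literal: `\1` must see the identical characters the first group matched.
`search` walks the string left to right and returns the first match it finds.
The match spans [0:2] → 'pp'.
Captured: group 1 = 'p'.

('p',)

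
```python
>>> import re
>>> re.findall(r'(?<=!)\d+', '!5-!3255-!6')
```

['5', '3255', '6']

Lookahead/lookbehind check context without consuming it, so the matched span excludes the asserted characters.
No capturing groups, so `findall` returns the 3 full match strings.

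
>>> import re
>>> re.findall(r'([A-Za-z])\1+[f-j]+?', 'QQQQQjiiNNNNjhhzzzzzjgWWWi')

`\1` has to match the exact text group 1 already captured.
Matches: at [0:6] match 'QQQQQj', group 1 = 'Q'; at [8:13] match 'NNNNj', group 1 = 'N'; at [15:21] match 'zzzzzj', group 1 = 'z'; at [22:26] match 'WWWi', group 1 = 'W'.
With a single group, `findall` returns only what that group captured — 4 items.

['Q', 'N', 'z', 'W']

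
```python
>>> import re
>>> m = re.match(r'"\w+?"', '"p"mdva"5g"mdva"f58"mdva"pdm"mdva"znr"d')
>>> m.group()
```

'"p"'

`re.match` won't scan ahead — the pattern has to work from the very first character.
The match spans [0:3] → '"p"'.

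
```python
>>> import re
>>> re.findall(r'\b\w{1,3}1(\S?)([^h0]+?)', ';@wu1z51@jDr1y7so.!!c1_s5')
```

[('z', '5'), ('y', '7'), ('_', 's')]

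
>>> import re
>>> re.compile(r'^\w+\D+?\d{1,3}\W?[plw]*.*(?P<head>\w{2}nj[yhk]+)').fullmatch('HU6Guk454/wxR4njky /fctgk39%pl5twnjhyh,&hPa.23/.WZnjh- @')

None

`fullmatch` succeeds only if the pattern covers the string from start to end.
Here the pattern can't cover the whole string, so the call returns None.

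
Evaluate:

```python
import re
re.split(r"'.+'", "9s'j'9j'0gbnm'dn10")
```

['9s', 'dn10']

The string is cut at each match, leaving 2 pieces.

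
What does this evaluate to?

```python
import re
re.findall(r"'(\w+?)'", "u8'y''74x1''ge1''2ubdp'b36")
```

Matches: at [2:5] match "'y'", group 1 = 'y'; at [5:11] match "'74x1'", group 1 = '74x1'; at [11:16] match "'ge1'", group 1 = 'ge1'; at [16:23] match "'2ubdp'", group 1 = '2ubdp'.
One capturing group, so `findall` returns just the captured substring from each match — 4 in all.

['y', '74x1', 'ge1', '2ubdp']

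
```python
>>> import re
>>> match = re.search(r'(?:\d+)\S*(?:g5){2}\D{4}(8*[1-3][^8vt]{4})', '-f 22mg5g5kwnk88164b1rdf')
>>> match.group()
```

Pattern: one or more of a digit (non-capturing group); then zero or more of a non-whitespace character, then the literal 'g5' repeated 2 times, then exactly 4 of a non-digit; then zero or more of a literal '8', then a character in [1-3], then exactly 4 of any character except [8vt] (captured).
`re.search` scans for the first position where the pattern succeeds.
The match spans [3:21] → '22mg5g5kwnk88164b1'.
Captured: group 1 = '88164b1'.

'22mg5g5kwnk88164b1'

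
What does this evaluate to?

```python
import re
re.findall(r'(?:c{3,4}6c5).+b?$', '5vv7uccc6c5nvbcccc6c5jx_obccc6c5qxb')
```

With no groups in the pattern, `findall` gives back each whole match — 1 here.

['ccc6c5nvbcccc6c5jx_obccc6c5qxb']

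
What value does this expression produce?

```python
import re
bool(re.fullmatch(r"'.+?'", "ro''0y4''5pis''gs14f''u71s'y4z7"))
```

False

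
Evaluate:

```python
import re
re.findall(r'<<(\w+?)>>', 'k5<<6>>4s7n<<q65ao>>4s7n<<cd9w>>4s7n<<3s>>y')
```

['6', 'q65ao', 'cd9w', '3s']

Scanning left to right: at [2:7] match '<<6>>', group 1 = '6'; at [11:20] match '<<q65ao>>', group 1 = 'q65ao'; at [24:32] match '<<cd9w>>', group 1 = 'cd9w'; at [36:42] match '<<3s>>', group 1 = '3s'.
Because there's exactly one group, `findall` drops the full match and keeps group 1 from each hit.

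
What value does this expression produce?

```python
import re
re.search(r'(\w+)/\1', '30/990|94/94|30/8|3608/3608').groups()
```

('94',)

The match spans [7:12] → '94/94'.
Captured: group 1 = '94'.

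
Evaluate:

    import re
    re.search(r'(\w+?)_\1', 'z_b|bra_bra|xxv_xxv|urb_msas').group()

'bra_bra'

A backreference is literal: `\1` must see the identical characters the first group matched.
Unlike `match`, `search` isn't anchored — it looks for the pattern anywhere in the string.
The match spans [4:11] → 'bra_bra'.
Captured: group 1 = 'bra'.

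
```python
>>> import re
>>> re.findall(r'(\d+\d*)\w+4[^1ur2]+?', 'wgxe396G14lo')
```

['396']

Pattern: one or more of a digit, then zero or more of a digit (captured); then one or more of a word character; then a literal '4', then one or more of any character except [1ur2] (lazy).
Matches: at [4:11] match '396G14l', group 1 = '396'.
Because there's exactly one group, `findall` drops the full match and keeps group 1 from the one hit.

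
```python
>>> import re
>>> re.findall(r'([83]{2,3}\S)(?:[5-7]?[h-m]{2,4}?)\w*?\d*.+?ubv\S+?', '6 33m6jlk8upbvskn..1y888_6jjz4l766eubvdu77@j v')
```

['33m']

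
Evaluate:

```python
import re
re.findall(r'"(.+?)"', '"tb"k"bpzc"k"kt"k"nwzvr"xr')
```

['tb', 'bpzc', 'kt', 'nwzvr']

With the lazy modifier that quantifier settles for the fewest repetitions that let the rest of the pattern succeed (the atoms after it are unaffected and can still be greedy).
One capturing group, so `findall` returns just the captured substring from each match — 4 in all.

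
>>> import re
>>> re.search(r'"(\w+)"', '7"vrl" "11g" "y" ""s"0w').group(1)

`re.search` tries every starting position until one works.
The match spans [1:6] → '"vrl"'.
Captured: group 1 = 'vrl'.

'vrl'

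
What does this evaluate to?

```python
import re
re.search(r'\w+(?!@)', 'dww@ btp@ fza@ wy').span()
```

(0, 2)

The negative lookahead/lookbehind blocks any match where the forbidden context is present.
Unlike `match`, `search` isn't anchored — it looks for the pattern anywhere in the string.
The match spans [0:2] → 'dw'.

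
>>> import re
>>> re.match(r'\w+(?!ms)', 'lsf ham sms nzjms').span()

(0, 3)

The negative lookaround is zero-width — it rules out positions where the adjacent text would match, without consuming anything.
With `match`, the pattern is implicitly anchored at the beginning.
The match spans [0:3] → 'lsf'.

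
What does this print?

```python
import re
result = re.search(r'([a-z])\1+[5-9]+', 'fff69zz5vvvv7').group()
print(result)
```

A backreference is literal: `\1` must see the identical characters the first group matched.
The match spans [0:5] → 'fff69'.

fff69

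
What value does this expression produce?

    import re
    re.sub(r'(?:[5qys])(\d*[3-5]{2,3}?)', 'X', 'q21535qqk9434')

'Xqqk9434'

The pattern matches one of [5qys] (non-capturing group); then zero or more of a digit, then 2 to 3 of a character in [3-5] (lazy) (captured).
Matches: at [0:6] → 'q21535'.
Every occurrence is swapped for 'X'.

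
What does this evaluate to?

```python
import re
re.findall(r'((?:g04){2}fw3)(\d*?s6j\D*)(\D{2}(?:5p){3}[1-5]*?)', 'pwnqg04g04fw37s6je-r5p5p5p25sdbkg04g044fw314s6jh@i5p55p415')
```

Lazy quantifiers expand one character at a time until the remainder of the pattern can match.
With 3 capturing groups, `findall` returns a 3-tuple per match.

[('g04g04fw3', '7s6je', '-r5p5p5p')]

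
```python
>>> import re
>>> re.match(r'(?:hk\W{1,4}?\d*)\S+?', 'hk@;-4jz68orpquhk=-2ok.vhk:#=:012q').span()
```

The pattern matches the literal 'hk', then 1 to 4 of a non-word character (lazy), then zero or more of a digit (non-capturing group); then one or more of a non-whitespace character (lazy).
Because the quantifier is non-greedy, it stops expanding at the earliest point where the rest of the pattern can succeed.
`re.match` only tries the pattern at the start of the string.
The match spans [0:4] → 'hk@;'.

(0, 4)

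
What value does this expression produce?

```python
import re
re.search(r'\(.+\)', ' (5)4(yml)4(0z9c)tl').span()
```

`search` walks the string left to right and returns the first match it finds.
The match spans [1:17] → '(5)4(yml)4(0z9c)'.

(1, 17)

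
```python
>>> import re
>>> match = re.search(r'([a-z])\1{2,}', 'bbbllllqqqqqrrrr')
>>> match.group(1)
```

`\1` is not a pattern — it's the concrete string captured by group 1, re-applied verbatim.
`re.search` tries every starting position until one works.
The match spans [0:3] → 'bbb'.
Captured: group 1 = 'b'.

'b'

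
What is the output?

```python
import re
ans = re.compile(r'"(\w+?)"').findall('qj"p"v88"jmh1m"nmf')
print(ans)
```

['p', 'jmh1m']

Walking the string: at [2:5] match '"p"', group 1 = 'p'; at [8:15] match '"jmh1m"', group 1 = 'jmh1m'.
With a single group, `findall` returns only what that group captured — 2 items.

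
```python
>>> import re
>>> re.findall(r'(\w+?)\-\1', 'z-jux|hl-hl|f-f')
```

['hl', 'f']

A backreference is literal: `\1` must see the identical characters the first group matched.
`findall` collects group 1 from each match (2 total).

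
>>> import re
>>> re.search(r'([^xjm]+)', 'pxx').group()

This matches one or more of any character except [xjm] (captured).
`re.search` scans for the first position where the pattern succeeds.
The match spans [0:1] → 'p'.
Captured: group 1 = 'p'.

'p'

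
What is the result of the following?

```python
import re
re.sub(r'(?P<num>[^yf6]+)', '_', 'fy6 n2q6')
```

'fy6_6'

This matches one or more of any character except [yf6] (captured as 'num').
Every occurrence is swapped for '_'.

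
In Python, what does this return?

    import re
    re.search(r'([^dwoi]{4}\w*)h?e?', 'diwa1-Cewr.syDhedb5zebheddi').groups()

('a1-Cewr',)

The pattern matches exactly 4 of any character except [dwoi], then zero or more of a word character (captured); then optionally the literal 'h', then optionally the literal 'e'.
`search` walks the string left to right and returns the first match it finds.
The match spans [3:10] → 'a1-Cewr'.
Captured: group 1 = 'a1-Cewr'.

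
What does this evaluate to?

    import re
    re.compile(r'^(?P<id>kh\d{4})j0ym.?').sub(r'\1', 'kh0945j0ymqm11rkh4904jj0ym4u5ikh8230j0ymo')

'kh0945m11rkh4904jj0ym4u5ikh8230j0ymo'

This matches anchored at the start of the string; then the literal 'kh', then exactly 4 of a digit (captured as 'id'); then a literal 'j', then the literal '0ym', then optionally any character.
Each match is replaced using the text its own group 1 captured.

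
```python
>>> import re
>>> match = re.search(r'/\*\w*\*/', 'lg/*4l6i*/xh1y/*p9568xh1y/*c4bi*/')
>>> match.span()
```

The match spans [2:10] → '/*4l6i*/'.

(2, 10)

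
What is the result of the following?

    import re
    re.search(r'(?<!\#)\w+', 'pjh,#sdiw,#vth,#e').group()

'pjh'

A negative assertion filters positions out without eating any characters.
The match spans [0:3] → 'pjh'.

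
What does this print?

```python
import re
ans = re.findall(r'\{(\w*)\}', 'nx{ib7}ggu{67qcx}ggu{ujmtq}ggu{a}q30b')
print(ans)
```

Because there's exactly one group, `findall` drops the full match and keeps group 1 from each hit.

['ib7', '67qcx', 'ujmtq', 'a']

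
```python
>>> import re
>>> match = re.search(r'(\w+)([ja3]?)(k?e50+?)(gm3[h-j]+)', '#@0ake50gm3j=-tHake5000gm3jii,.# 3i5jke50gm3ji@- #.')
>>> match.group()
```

The match spans [2:12] → '0ake50gm3j'.

'0ake50gm3j'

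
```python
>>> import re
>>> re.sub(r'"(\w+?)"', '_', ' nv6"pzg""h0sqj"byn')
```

' nv6__byn'

Each match is replaced by '_'.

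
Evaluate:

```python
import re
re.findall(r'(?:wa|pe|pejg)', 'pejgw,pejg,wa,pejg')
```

['pe', 'pe', 'wa', 'pe']

Alternation isn't longest-match — the leftmost alternative that fits at this position is chosen.
With no groups in the pattern, `findall` gives back each whole match — 4 here.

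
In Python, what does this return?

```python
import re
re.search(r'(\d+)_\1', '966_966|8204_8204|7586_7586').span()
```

(0, 7)

`\1` is not a pattern — it's the concrete string captured by group 1, re-applied verbatim.
Unlike `match`, `search` isn't anchored — it looks for the pattern anywhere in the string.
The match spans [0:7] → '966_966'.
Captured: group 1 = '966'.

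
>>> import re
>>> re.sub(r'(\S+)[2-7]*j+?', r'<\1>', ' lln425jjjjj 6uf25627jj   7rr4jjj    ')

' <lln425jjjj> <6uf25627j>   <7rr4jj>    '

Pattern: one or more of a non-whitespace character (captured); then zero or more of a character in [2-7], then one or more of the literal 'j' (lazy).
Matches: at [1:12] → 'lln425jjjjj'; at [13:23] → '6uf25627jj'; at [26:33] → '7rr4jjj'.
`\1` in the replacement pulls in group 1's text for each match.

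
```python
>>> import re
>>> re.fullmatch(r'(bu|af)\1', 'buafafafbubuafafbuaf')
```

A backreference is literal: `\1` must see the identical characters the first group matched.
`re.fullmatch` requires the pattern to consume the entire string.
Here the string isn't matched end-to-end, so the call returns None.

None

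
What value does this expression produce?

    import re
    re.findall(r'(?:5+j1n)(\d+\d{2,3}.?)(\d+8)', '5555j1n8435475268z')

[('84354752', '68')]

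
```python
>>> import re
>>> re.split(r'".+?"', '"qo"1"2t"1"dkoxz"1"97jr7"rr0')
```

['', '1', '1', '1', 'rr0']

Matches to split on: at [0:4] → '"qo"'; at [5:9] → '"2t"'; at [10:17] → '"dkoxz"'; at [18:25] → '"97jr7"'.
`split` removes every match and returns the 5 fragments in between.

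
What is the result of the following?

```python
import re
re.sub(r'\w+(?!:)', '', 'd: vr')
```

The negative lookaround is zero-width — it rules out positions where the adjacent text would match, without consuming anything.
Matches: at [3:5] → 'vr'.
Every occurrence is swapped for ''.

'd: '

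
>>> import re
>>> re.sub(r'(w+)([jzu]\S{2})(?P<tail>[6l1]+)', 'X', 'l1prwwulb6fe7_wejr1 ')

`sub` substitutes 'X' at each match site.

'l1prXfe7_wejr1 '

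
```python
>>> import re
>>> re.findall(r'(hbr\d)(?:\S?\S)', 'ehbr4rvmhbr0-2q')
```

`findall` collects group 1 from each match (2 total).

['hbr4', 'hbr0']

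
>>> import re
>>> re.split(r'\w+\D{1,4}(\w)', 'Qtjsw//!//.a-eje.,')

['', 'w', '//!//.', 'e', '.,']

The pattern matches one or more of a word character, then 1 to 4 of a non-digit; then a word character (captured).
Matches to split on: at [0:5] → 'Qtjsw'; at [11:16] → 'a-eje'.
Because the pattern has a capturing group, `split` also inserts each captured text between the pieces.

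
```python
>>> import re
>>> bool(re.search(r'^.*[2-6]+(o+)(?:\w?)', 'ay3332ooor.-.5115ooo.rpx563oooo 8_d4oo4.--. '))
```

True

The pattern matches anchored at the start of the string; then zero or more of any character, then one or more of a character in [2-6]; then one or more of a literal 'o' (captured); then optionally a word character (non-capturing group).
`re.search` tries every starting position until one works.
The match spans [0:39] → 'ay3332ooor.-.5115ooo.rpx563oooo 8_d4oo4'.
Captured: group 1 = 'oo'.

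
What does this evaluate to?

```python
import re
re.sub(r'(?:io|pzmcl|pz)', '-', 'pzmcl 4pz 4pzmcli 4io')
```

Alternation isn't longest-match — the leftmost alternative that fits at this position is chosen.
Matches: at [0:5] → 'pzmcl'; at [7:9] → 'pz'; at [11:16] → 'pzmcl'; at [19:21] → 'io'.
Every occurrence is swapped for '-'.

'- 4- 4-i 4-'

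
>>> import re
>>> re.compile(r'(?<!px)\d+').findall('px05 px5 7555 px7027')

['5', '7555', '027']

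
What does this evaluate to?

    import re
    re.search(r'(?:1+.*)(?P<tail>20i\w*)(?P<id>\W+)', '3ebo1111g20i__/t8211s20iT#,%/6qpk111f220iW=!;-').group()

The match spans [4:46] → '1111g20i__/t8211s20iT#,%/6qpk111f220iW=!;-'.

'1111g20i__/t8211s20iT#,%/6qpk111f220iW=!;-'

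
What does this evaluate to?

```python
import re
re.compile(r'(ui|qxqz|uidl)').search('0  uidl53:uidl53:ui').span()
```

Alternation isn't longest-match — the leftmost alternative that fits at this position is chosen.
The match spans [3:5] → 'ui'.

(3, 5)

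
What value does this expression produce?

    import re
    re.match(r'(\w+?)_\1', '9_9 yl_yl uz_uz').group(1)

'9'

The match spans [0:3] → '9_9'.
Captured: group 1 = '9'.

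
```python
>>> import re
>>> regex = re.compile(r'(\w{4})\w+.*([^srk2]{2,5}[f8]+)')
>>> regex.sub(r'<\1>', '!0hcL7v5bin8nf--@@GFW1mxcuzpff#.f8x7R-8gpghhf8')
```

'!<0hcL>'

The pattern matches exactly 4 of a word character (captured); then one or more of a word character, then zero or more of any character; then 2 to 5 of any character except [srk2], then one or more of one of [f8] (captured).
Matches: at [1:46] → '0hcL7v5bin8nf--@@GFW1mxcuzpff#.f8x7R-8gpghhf8'.
The replacement refers to a captured group, so each match is rewritten using its own captured text.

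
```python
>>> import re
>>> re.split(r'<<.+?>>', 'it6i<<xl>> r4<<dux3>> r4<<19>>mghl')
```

A non-greedy quantifier consumes as few characters as it can — just enough that the remainder of the pattern still matches from where it stops; whatever follows it matches normally.
Matches to split on: at [4:10] → '<<xl>>'; at [13:21] → '<<dux3>>'; at [24:30] → '<<19>>'.
The string is cut at each match, leaving 4 pieces.

['it6i', ' r4', ' r4', 'mghl']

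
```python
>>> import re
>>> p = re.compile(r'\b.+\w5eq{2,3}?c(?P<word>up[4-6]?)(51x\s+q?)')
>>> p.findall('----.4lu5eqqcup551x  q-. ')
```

[('up5', '51x  q')]

This matches a word boundary (`\b`, zero-width); then one or more of any character, then a word character; then the literal '5e', then 2 to 3 of a literal 'q' (lazy), then the literal 'c'; then the literal 'up', then optionally a character in [4-6] (captured as 'word'); then the literal '51x', then one or more of whitespace, then optionally the literal 'q' (captured).
With 2 capturing groups, `findall` returns a 2-tuple per match.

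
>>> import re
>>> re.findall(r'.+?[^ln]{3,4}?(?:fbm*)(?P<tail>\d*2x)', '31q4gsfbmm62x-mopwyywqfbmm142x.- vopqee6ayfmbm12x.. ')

Pattern: one or more of any character (lazy), then 3 to 4 of any character except [ln] (lazy); then the literal 'fb', then zero or more of a literal 'm' (non-capturing group); then zero or more of a digit, then the literal '2x' (captured as 'tail').
A non-greedy quantifier consumes as few characters as it can — just enough that the remainder of the pattern still matches from where it stops; whatever follows it matches normally.
Walking the string: at [0:13] match '31q4gsfbmm62x', group 1 = '62x'; at [13:30] match '-mopwyywqfbmm142x', group 1 = '142x'.
With a single group, `findall` returns only what that group captured — 2 items.

['62x', '142x']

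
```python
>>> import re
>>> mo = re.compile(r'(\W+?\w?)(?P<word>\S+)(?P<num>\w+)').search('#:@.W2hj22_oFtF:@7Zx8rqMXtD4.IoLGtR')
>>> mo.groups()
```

('#', ':@.W2hj22_oFtF:@7Zx8rqMXtD4.IoLGt', 'R')

The match spans [0:35] → '#:@.W2hj22_oFtF:@7Zx8rqMXtD4.IoLGtR'.
Captured: group 1 = '#', group 2 = ':@.W2hj22_oFtF:@7Zx8rqMXtD4.IoLGt', group 3 = 'R'.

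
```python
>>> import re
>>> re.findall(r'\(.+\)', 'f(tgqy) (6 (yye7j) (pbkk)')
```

Walking the string: at [1:25] → '(tgqy) (6 (yye7j) (pbkk)'.
`findall` yields the raw match text (1 of them) because the pattern has no groups.

['(tgqy) (6 (yye7j) (pbkk)']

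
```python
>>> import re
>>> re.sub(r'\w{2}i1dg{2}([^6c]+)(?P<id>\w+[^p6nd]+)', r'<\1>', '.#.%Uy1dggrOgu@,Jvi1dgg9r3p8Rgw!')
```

This matches exactly 2 of a word character, then the literal 'i1d', then exactly 2 of the literal 'g'; then one or more of any character except [6c] (captured); then one or more of a word character, then one or more of any character except [p6nd] (captured as 'id').
Matches: at [16:32] → 'Jvi1dgg9r3p8Rgw!'.
`\1` in the replacement pulls in group 1's text for each match.

'.#.%Uy1dggrOgu@,<9r3p8Rg>'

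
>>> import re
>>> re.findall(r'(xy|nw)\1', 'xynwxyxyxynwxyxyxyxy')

['xy', 'xy', 'xy']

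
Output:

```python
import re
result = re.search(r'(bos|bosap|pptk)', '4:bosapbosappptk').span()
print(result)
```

(2, 5)

The regex engine tests alternatives in the order written; an earlier branch that matches wins even if a later one would match more.
`re.search` tries every starting position until one works.
The match spans [2:5] → 'bos'.
Captured: group 1 = 'bos'.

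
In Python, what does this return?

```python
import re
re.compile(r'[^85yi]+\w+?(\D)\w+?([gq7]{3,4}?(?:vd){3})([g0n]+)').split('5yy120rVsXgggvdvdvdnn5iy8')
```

['5yy', 's', 'gggvdvdvd', 'nn', '5iy8']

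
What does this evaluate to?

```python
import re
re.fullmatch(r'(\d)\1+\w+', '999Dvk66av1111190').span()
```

The backreference `\1` re-matches whatever the first group consumed, character for character.
`re.fullmatch` requires the pattern to consume the entire string.
The match spans [0:17] → '999Dvk66av1111190'.
Captured: group 1 = '9'.

(0, 17)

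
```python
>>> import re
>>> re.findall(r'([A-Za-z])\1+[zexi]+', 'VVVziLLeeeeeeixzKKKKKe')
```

['V', 'L', 'K']

After group 1 captures some text, `\1` only succeeds where that same text appears again.
`findall` collects group 1 from each match (3 total).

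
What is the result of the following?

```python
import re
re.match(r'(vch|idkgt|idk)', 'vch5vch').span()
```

(0, 3)

With `match`, the pattern is implicitly anchored at the beginning.
The match spans [0:3] → 'vch'.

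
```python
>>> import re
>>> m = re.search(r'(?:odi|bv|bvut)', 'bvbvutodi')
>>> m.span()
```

(0, 2)

The match spans [0:2] → 'bv'.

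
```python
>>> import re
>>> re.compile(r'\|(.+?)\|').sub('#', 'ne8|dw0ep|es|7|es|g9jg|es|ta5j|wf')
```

A non-greedy quantifier consumes as few characters as it can — just enough that the remainder of the pattern still matches from where it stops; whatever follows it matches normally.
Every occurrence is swapped for '#'.

'ne8#es#es#es#wf'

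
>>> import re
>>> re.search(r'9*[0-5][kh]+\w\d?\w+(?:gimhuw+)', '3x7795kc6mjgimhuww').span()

(4, 18)

The pattern matches zero or more of the literal '9', then a character in [0-5], then one or more of one of [kh]; then a word character, then optionally a digit, then one or more of a word character; then the literal 'gi', then the literal 'mhu', then one or more of the literal 'w' (non-capturing group).
`re.search` scans for the first position where the pattern succeeds.
The match spans [4:18] → '95kc6mjgimhuww'.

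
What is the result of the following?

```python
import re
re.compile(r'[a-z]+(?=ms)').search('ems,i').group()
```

'e'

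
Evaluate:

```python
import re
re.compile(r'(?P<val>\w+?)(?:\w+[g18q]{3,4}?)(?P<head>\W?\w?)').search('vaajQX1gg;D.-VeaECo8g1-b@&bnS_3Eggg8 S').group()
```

'vaajQX1gg;D'

This matches one or more of a word character (lazy) (captured as 'val'); then one or more of a word character, then 3 to 4 of one of [g18q] (lazy) (non-capturing group); then optionally a non-word character, then optionally a word character (captured as 'head').
Unlike `match`, `search` isn't anchored — it looks for the pattern anywhere in the string.
The match spans [0:11] → 'vaajQX1gg;D'.
Captured: group 1 = 'v', group 2 = ';D'.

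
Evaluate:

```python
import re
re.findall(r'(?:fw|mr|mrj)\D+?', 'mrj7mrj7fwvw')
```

Scanning left to right: at [0:3] → 'mrj'; at [4:7] → 'mrj'; at [8:11] → 'fwv'.
With no groups in the pattern, `findall` gives back each whole match — 3 here.

['mrj', 'mrj', 'fwv']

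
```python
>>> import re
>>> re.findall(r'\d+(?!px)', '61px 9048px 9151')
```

The negative lookaround is zero-width — it rules out positions where the adjacent text would match, without consuming anything.
No capturing groups, so `findall` returns the 3 full match strings.

['6', '904', '9151']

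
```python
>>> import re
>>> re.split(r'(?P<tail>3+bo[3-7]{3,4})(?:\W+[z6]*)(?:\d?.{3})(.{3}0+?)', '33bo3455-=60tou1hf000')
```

['', '33bo3455', '1hf0', '00']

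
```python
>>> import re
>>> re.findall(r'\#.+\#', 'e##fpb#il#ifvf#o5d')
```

['##fpb#il#ifvf#']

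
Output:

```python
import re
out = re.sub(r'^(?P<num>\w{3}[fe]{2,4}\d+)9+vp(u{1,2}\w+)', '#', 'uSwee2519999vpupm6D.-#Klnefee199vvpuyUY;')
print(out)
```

#.-#Klnefee199vvpuyUY;

Pattern: anchored at the start of the string; then exactly 3 of a word character, then 2 to 4 of one of [fe], then one or more of a digit (captured as 'num'); then one or more of the literal '9', then the literal 'vp'; then 1 to 2 of the literal 'u', then one or more of a word character (captured).
Matches: at [0:19] → 'uSwee2519999vpupm6D'.
Each match is replaced by '#'.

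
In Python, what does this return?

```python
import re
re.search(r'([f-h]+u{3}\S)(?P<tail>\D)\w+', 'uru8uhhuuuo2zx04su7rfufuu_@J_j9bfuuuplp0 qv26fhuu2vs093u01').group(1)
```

The match spans [32:40] → 'fuuuplp0'.
Captured: group 1 = 'fuuup', group 2 = 'l'.

'fuuup'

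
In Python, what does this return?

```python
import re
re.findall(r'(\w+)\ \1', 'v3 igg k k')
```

['k']

`\1` has to match the exact text group 1 already captured.
Matches: at [7:10] match 'k k', group 1 = 'k'.
Because there's exactly one group, `findall` drops the full match and keeps group 1 from the one hit.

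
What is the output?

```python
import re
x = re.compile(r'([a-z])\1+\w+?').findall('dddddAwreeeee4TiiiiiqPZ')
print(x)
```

['d', 'e', 'i']

After group 1 captures some text, `\1` only succeeds where that same text appears again.
Walking the string: at [0:6] match 'dddddA', group 1 = 'd'; at [8:14] match 'eeeee4', group 1 = 'e'; at [15:21] match 'iiiiiq', group 1 = 'i'.
Because there's exactly one group, `findall` drops the full match and keeps group 1 from each hit.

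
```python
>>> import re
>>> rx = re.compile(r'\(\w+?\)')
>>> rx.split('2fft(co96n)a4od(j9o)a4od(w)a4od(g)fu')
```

Matches to split on: at [4:11] → '(co96n)'; at [15:20] → '(j9o)'; at [24:27] → '(w)'; at [31:34] → '(g)'.
The string is cut at each match, leaving 5 pieces.

['2fft', 'a4od', 'a4od', 'a4od', 'fu']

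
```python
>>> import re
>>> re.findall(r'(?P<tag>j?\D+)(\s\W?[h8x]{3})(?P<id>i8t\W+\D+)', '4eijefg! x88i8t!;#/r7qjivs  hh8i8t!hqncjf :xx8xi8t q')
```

[('eijefg!', ' x88', 'i8t!;#/r'), ('qjivs ', ' hh8', 'i8t!hqncjf :xx')]

Pattern: optionally the literal 'j', then one or more of a non-digit (captured as 'tag'); then whitespace, then optionally a non-word character, then exactly 3 of one of [h8x] (captured); then the literal 'i8t', then one or more of a non-word character, then one or more of a non-digit (captured as 'id').
3 groups means each result is a tuple of 3 captured strings — 2 here.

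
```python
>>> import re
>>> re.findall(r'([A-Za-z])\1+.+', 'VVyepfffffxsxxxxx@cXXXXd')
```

`\1` is not a pattern — it's the concrete string captured by group 1, re-applied verbatim.
Scanning left to right: at [0:24] match 'VVyepfffffxsxxxxx@cXXXXd', group 1 = 'V'.
With a single group, `findall` returns only what that group captured — 1 item.

['V']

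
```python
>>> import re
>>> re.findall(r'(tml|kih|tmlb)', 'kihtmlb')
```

['kih', 'tml']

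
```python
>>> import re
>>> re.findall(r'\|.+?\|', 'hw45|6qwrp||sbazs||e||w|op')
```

The `?` after the quantifier makes it lazy — it takes as little as possible before letting the rest of the pattern try.
Scanning left to right: at [4:11] → '|6qwrp|'; at [11:18] → '|sbazs|'; at [18:21] → '|e|'; at [21:24] → '|w|'.
`findall` yields the raw match text (4 of them) because the pattern has no groups.

['|6qwrp|', '|sbazs|', '|e|', '|w|']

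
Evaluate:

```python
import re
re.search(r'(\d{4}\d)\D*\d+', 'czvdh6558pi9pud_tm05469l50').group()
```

'05469l50'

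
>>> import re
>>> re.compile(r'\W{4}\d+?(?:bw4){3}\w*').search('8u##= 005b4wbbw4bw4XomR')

None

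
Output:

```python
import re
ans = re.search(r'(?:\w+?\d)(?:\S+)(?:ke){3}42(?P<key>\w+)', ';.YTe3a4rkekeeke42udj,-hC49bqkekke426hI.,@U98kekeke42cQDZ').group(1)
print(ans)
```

This matches one or more of a word character (lazy), then a digit (non-capturing group); then one or more of a non-whitespace character (non-capturing group); then the literal 'ke' repeated 3 times, then the literal '42'; then one or more of a word character (captured as 'key').
`re.search` scans for the first position where the pattern succeeds.
The match spans [2:57] → 'YTe3a4rkekeeke42udj,-hC49bqkekke426hI.,@U98kekeke42cQDZ'.
Captured: group 1 = 'cQDZ'.

cQDZ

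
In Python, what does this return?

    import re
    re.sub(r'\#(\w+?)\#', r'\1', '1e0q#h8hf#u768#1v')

'1e0qh8hfu768#1v'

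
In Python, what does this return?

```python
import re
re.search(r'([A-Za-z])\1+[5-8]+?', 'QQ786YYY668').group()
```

'QQ7'

A backreference is literal: `\1` must see the identical characters the first group matched.
`re.search` tries every starting position until one works.
The match spans [0:3] → 'QQ7'.
Captured: group 1 = 'Q'.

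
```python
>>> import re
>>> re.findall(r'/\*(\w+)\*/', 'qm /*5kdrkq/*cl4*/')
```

['cl4']

With a single group, `findall` returns only what that group captured — 1 item.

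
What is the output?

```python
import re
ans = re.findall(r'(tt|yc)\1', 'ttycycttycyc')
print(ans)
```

['yc', 'yc']

`\1` has to match the exact text group 1 already captured.
Walking the string: at [2:6] match 'ycyc', group 1 = 'yc'; at [8:12] match 'ycyc', group 1 = 'yc'.
Because there's exactly one group, `findall` drops the full match and keeps group 1 from each hit.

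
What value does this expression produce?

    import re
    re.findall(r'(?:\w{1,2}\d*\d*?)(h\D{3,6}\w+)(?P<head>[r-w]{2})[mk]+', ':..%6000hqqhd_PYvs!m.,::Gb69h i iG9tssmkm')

[('h i iG9t', 'ss')]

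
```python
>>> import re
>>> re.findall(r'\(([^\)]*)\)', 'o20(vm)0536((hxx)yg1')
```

['vm', '(hxx']

One capturing group, so `findall` returns just the captured substring from each match — 2 in all.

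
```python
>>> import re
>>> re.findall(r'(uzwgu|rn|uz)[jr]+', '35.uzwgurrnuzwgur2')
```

['uzwgu', 'uzwgu']

With a single group, `findall` returns only what that group captured — 2 items.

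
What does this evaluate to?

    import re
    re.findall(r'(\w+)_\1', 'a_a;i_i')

['a', 'i']

A backreference is literal: `\1` must see the identical characters the first group matched.
`findall` collects group 1 from each match (2 total).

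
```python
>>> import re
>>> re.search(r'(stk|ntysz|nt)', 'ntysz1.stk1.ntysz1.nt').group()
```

'ntysz'

Alternation isn't longest-match — the leftmost alternative that fits at this position is chosen.
The match spans [0:5] → 'ntysz'.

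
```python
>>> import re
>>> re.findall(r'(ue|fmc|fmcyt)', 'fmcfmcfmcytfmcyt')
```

['fmc', 'fmc', 'fmc', 'fmc']

Alternation tries branches left to right and keeps the first one that lets the overall match succeed at that position.
Because there's exactly one group, `findall` drops the full match and keeps group 1 from each hit.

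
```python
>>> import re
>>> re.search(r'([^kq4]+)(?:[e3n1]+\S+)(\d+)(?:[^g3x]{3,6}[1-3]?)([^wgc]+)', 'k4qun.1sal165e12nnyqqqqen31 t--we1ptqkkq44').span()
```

(3, 42)

The pattern matches one or more of any character except [kq4] (captured); then one or more of one of [e3n1], then one or more of a non-whitespace character (non-capturing group); then one or more of a digit (captured); then 3 to 6 of any character except [g3x], then optionally a character in [1-3] (non-capturing group); then one or more of any character except [wgc] (captured).
The match spans [3:42] → 'un.1sal165e12nnyqqqqen31 t--we1ptqkkq44'.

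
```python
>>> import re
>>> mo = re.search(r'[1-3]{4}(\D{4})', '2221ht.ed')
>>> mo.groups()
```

('ht.e',)

The pattern matches exactly 4 of a character in [1-3]; then exactly 4 of a non-digit (captured).
`search` walks the string left to right and returns the first match it finds.
The match spans [0:8] → '2221ht.e'.
Captured: group 1 = 'ht.e'.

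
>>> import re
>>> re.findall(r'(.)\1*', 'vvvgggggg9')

['v', 'g', '9']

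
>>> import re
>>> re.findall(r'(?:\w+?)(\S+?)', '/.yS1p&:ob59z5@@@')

['S', 'p', 'b', '9', '5']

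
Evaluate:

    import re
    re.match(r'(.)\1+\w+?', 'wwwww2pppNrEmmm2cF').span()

`re.match` only tries the pattern at the start of the string.
The match spans [0:6] → 'wwwww2'.

(0, 6)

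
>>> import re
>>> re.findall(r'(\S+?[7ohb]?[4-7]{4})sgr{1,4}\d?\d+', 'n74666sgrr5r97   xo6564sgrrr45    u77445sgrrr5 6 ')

['n74666', 'xo6564', 'u77445']

The pattern matches one or more of a non-whitespace character (lazy), then optionally one of [7ohb], then exactly 4 of a character in [4-7] (captured); then the literal 'sg', then 1 to 4 of the literal 'r', then optionally a digit; then one or more of a digit.
Walking the string: at [0:11] match 'n74666sgrr5', group 1 = 'n74666'; at [17:30] match 'xo6564sgrrr45', group 1 = 'xo6564'; at [34:46] match 'u77445sgrrr5', group 1 = 'u77445'.
Because there's exactly one group, `findall` drops the full match and keeps group 1 from each hit.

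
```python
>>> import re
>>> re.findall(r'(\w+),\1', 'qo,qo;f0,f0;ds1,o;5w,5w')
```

A backreference is literal: `\1` must see the identical characters the first group matched.
Scanning left to right: at [0:5] match 'qo,qo', group 1 = 'qo'; at [6:11] match 'f0,f0', group 1 = 'f0'; at [18:23] match '5w,5w', group 1 = '5w'.
`findall` collects group 1 from each match (3 total).

['qo', 'f0', '5w']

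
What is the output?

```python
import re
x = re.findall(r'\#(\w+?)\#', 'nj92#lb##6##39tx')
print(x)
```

Walking the string: at [4:8] match '#lb#', group 1 = 'lb'; at [8:11] match '#6#', group 1 = '6'.
One capturing group, so `findall` returns just the captured substring from each match — 2 in all.

['lb', '6']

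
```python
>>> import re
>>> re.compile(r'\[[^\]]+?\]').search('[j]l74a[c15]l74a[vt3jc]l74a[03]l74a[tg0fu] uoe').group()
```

'[j]'

The match spans [0:3] → '[j]'.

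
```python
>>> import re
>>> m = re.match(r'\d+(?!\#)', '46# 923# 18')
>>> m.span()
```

(0, 1)

Because the assertion is negative and zero-width, positions next to the forbidden text are skipped.
With `match`, the pattern is implicitly anchored at the beginning.
The match spans [0:1] → '4'.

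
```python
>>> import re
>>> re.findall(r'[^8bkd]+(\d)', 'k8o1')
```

The pattern matches one or more of any character except [8bkd]; then a digit (captured).
Scanning left to right: at [2:4] match 'o1', group 1 = '1'.
`findall` collects group 1 from the one match (1 total).

['1']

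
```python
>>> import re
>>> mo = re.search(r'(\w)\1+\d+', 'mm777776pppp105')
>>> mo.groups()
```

('m',)

The match spans [0:8] → 'mm777776'.
Captured: group 1 = 'm'.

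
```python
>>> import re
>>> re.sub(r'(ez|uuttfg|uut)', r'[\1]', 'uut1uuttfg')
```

`|` is ordered: at each position the engine commits to the first alternative that works.
Matches: at [0:3] → 'uut'; at [4:10] → 'uuttfg'.
Each match is replaced using the text its own group 1 captured.

'[uut]1[uuttfg]'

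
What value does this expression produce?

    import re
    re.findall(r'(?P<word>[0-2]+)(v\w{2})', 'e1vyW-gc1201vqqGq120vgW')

2 groups means each result is a tuple of 2 captured strings — 3 here.

[('1', 'vyW'), ('1201', 'vqq'), ('120', 'vgW')]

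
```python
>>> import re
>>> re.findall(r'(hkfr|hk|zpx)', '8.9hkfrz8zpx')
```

Branches in `(...|...)` are attempted left-to-right; the first branch that allows the whole pattern to succeed is taken.
Scanning left to right: at [3:7] match 'hkfr', group 1 = 'hkfr'; at [9:12] match 'zpx', group 1 = 'zpx'.
Because there's exactly one group, `findall` drops the full match and keeps group 1 from each hit.

['hkfr', 'zpx']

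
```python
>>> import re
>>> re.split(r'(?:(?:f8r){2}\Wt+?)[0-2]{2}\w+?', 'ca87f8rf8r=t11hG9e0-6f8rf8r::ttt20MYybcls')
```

['ca87', 'G9e0-6f8rf8r::ttt20MYybcls']

Pattern: the literal 'f8r' repeated 2 times, then a non-word character, then one or more of a literal 't' (lazy) (non-capturing group); then exactly 2 of a character in [0-2], then one or more of a word character (lazy).
Lazy quantifiers expand one character at a time until the remainder of the pattern can match.
Matches to split on: at [4:15] → 'f8rf8r=t11h'.
Each match becomes a cut point; 2 segments remain.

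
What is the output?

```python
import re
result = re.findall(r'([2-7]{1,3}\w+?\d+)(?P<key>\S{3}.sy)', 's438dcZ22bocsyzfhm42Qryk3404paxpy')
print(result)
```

[('438dcZ2', '2bocsy')]

This matches 1 to 3 of a character in [2-7], then one or more of a word character (lazy), then one or more of a digit (captured); then exactly 3 of a non-whitespace character, then any character, then the literal 'sy' (captured as 'key').
Walking the string: at [1:14] match '438dcZ22bocsy', groups = ('438dcZ2', '2bocsy').
Multiple groups make `findall` return tuples — one 2-tuple for the one match.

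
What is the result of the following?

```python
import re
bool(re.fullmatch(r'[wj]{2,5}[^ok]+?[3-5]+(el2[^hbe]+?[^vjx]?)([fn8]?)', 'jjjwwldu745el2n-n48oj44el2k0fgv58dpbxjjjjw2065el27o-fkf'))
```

False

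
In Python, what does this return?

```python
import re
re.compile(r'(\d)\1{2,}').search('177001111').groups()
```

`\1` has to match the exact text group 1 already captured.
`re.search` scans for the first position where the pattern succeeds.
The match spans [5:9] → '1111'.
Captured: group 1 = '1'.

('1',)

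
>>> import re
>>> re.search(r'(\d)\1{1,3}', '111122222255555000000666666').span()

`\1` has to match the exact text group 1 already captured.
The match spans [0:4] → '1111'.

(0, 4)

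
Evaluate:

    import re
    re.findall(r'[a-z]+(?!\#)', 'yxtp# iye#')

['yxt', 'iy']

A negative assertion filters positions out without eating any characters.
Matches: at [0:3] → 'yxt'; at [6:8] → 'iy'.
No capturing groups, so `findall` returns the 2 full match strings.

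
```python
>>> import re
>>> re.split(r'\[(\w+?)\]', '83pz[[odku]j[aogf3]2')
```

['83pz[', 'odku', 'j', 'aogf3', '2']

Matches to split on: at [5:11] → '[odku]'; at [12:19] → '[aogf3]'.
Because the pattern has a capturing group, `split` also inserts each captured text between the pieces.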